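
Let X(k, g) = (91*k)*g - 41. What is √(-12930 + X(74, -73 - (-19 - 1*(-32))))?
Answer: I*√592095 ≈ 769.48*I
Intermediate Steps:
X(k, g) = -41 + 91*g*k (X(k, g) = 91*g*k - 41 = -41 + 91*g*k)
√(-12930 + X(74, -73 - (-19 - 1*(-32)))) = √(-12930 + (-41 + 91*(-73 - (-19 - 1*(-32)))*74)) = √(-12930 + (-41 + 91*(-73 - (-19 + 32))*74)) = √(-12930 + (-41 + 91*(-73 - 1*13)*74)) = √(-12930 + (-41 + 91*(-73 - 13)*74)) = √(-12930 + (-41 + 91*(-86)*74)) = √(-12930 + (-41 - 579124)) = √(-12930 - 579165) = √(-592095) = I*√592095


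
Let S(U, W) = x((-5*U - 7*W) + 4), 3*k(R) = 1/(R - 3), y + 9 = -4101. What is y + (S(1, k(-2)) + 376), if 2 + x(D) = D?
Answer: -56048/15 ≈ -3736.5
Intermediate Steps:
x(D) = -2 + D
y = -4110 (y = -9 - 4101 = -4110)
k(R) = 1/(3*(-3 + R)) (k(R) = 1/(3*(R - 3)) = 1/(3*(-3 + R)))
S(U, W) = 2 - 7*W - 5*U (S(U, W) = -2 + ((-5*U - 7*W) + 4) = -2 + ((-7*W - 5*U) + 4) = -2 + (4 - 7*W - 5*U) = 2 - 7*W - 5*U)
y + (S(1, k(-2)) + 376) = -4110 + ((2 - 7/(3*(-3 - 2)) - 5*1) + 376) = -4110 + ((2 - 7/(3*(-5)) - 5) + 376) = -4110 + ((2 - 7*(-1)/(3*5) - 5) + 376) = -4110 + ((2 - 7*(-1/15) - 5) + 376) = -4110 + ((2 + 7/15 - 5) + 376) = -4110 + (-38/15 + 376) = -4110 + 5602/15 = -56048/15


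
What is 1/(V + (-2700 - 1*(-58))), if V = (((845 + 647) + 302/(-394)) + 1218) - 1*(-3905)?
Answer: 197/782530 ≈ 0.00025175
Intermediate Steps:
V = 1303004/197 (V = ((1492 + 302*(-1/394)) + 1218) + 3905 = ((1492 - 151/197) + 1218) + 3905 = (293773/197 + 1218) + 3905 = 533719/197 + 3905 = 1303004/197 ≈ 6614.2)
1/(V + (-2700 - 1*(-58))) = 1/(1303004/197 + (-2700 - 1*(-58))) = 1/(1303004/197 + (-2700 + 58)) = 1/(1303004/197 - 2642) = 1/(782530/197) = 197/782530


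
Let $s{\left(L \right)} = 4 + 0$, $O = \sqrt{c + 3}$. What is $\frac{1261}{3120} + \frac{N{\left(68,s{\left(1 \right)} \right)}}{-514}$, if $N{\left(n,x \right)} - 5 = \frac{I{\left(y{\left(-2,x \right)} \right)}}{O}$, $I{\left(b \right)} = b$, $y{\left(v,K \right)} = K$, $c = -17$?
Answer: $\frac{24329}{61680} + \frac{i \sqrt{14}}{1799} \approx 0.39444 + 0.0020799 i$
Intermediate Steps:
$O = i \sqrt{14}$ ($O = \sqrt{-17 + 3} = \sqrt{-14} = i \sqrt{14} \approx 3.7417 i$)
$s{\left(L \right)} = 4$
$N{\left(n,x \right)} = 5 - \frac{i x \sqrt{14}}{14}$ ($N{\left(n,x \right)} = 5 + \frac{x}{i \sqrt{14}} = 5 + x \left(- \frac{i \sqrt{14}}{14}\right) = 5 - \frac{i x \sqrt{14}}{14}$)
$\frac{1261}{3120} + \frac{N{\left(68,s{\left(1 \right)} \right)}}{-514} = \frac{1261}{3120} + \frac{5 - \frac{1}{14} i 4 \sqrt{14}}{-514} = 1261 \cdot \frac{1}{3120} + \left(5 - \frac{2 i \sqrt{14}}{7}\right) \left(- \frac{1}{514}\right) = \frac{97}{240} - \left(\frac{5}{514} - \frac{i \sqrt{14}}{1799}\right) = \frac{24329}{61680} + \frac{i \sqrt{14}}{1799}$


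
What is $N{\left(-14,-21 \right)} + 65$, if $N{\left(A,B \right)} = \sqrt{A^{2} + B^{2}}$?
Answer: $65 + 7 \sqrt{13} \approx 90.239$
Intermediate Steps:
$N{\left(-14,-21 \right)} + 65 = \sqrt{\left(-14\right)^{2} + \left(-21\right)^{2}} + 65 = \sqrt{196 + 441} + 65 = \sqrt{637} + 65 = 7 \sqrt{13} + 65 = 65 + 7 \sqrt{13}$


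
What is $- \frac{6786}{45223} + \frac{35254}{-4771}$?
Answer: $- \frac{1626667648}{215758933} \approx -7.5393$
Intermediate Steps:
$- \frac{6786}{45223} + \frac{35254}{-4771} = \left(-6786\right) \frac{1}{45223} + 35254 \left(- \frac{1}{4771}\right) = - \frac{6786}{45223} - \frac{35254}{4771} = - \frac{1626667648}{215758933}$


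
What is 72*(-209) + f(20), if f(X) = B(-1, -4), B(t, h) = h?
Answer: -15052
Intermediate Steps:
f(X) = -4
72*(-209) + f(20) = 72*(-209) - 4 = -15048 - 4 = -15052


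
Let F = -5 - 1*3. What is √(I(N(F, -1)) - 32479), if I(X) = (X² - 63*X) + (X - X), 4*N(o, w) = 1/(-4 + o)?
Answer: I*√74828591/48 ≈ 180.22*I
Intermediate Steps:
F = -8 (F = -5 - 3 = -8)
N(o, w) = 1/(4*(-4 + o))
I(X) = X² - 63*X (I(X) = (X² - 63*X) + 0 = X² - 63*X)
√(I(N(F, -1)) - 32479) = √((1/(4*(-4 - 8)))*(-63 + 1/(4*(-4 - 8))) - 32479) = √(((¼)/(-12))*(-63 + (¼)/(-12)) - 32479) = √(((¼)*(-1/12))*(-63 + (¼)*(-1/12)) - 32479) = √(-(-63 - 1/48)/48 - 32479) = √(-1/48*(-3025/48) - 32479) = √(3025/2304 - 32479) = √(-74828591/2304) = I*√74828591/48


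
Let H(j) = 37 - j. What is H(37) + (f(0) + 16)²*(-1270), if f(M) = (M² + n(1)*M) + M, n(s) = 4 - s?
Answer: -325120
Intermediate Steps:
f(M) = M² + 4*M (f(M) = (M² + (4 - 1*1)*M) + M = (M² + (4 - 1)*M) + M = (M² + 3*M) + M = M² + 4*M)
H(37) + (f(0) + 16)²*(-1270) = (37 - 1*37) + (0*(4 + 0) + 16)²*(-1270) = (37 - 37) + (0*4 + 16)²*(-1270) = 0 + (0 + 16)²*(-1270) = 0 + 16²*(-1270) = 0 + 256*(-1270) = 0 - 325120 = -325120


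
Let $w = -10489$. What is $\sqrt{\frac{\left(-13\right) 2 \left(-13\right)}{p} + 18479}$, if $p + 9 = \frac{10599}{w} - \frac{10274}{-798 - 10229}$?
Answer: $\frac{\sqrt{5083700515829604433822}}{525035507} \approx 135.8$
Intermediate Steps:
$p = - \frac{1050071014}{115662203}$ ($p = -9 - \left(\frac{10599}{10489} + \frac{10274}{-798 - 10229}\right) = -9 - \left(\frac{10599}{10489} + \frac{10274}{-11027}\right) = -9 - \frac{9111187}{115662203} = - \frac{1050071014}{115662203} \approx -9.0788$)
$\sqrt{\frac{\left(-13\right) 2 \left(-13\right)}{p} + 18479} = \sqrt{\frac{\left(-13\right) 2 \left(-13\right)}{- \frac{1050071014}{115662203}} + 18479} = \sqrt{\left(-26\right) \left(-13\right) \left(- \frac{115662203}{1050071014}\right) + 18479} = \sqrt{338 \left(- \frac{115662203}{1050071014}\right) + 18479} = \sqrt{- \frac{19546912307}{525035507} + 18479} = \sqrt{\frac{9682584221546}{525035507}} = \frac{\sqrt{5083700515829604433822}}{525035507}$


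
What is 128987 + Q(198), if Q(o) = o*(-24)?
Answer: 124235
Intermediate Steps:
Q(o) = -24*o
128987 + Q(198) = 128987 - 24*198 = 128987 - 4752 = 124235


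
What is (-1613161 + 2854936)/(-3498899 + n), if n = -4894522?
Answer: -413925/2797807 ≈ -0.14795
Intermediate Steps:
(-1613161 + 2854936)/(-3498899 + n) = (-1613161 + 2854936)/(-3498899 - 4894522) = 1241775/(-8393421) = 1241775*(-1/8393421) = -413925/2797807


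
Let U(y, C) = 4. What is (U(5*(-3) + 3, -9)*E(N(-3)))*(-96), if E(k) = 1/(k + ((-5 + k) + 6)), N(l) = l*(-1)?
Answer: -384/7 ≈ -54.857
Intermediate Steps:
N(l) = -l
E(k) = 1/(1 + 2*k) (E(k) = 1/(k + (1 + k)) = 1/(1 + 2*k))
(U(5*(-3) + 3, -9)*E(N(-3)))*(-96) = (4/(1 + 2*(-1*(-3))))*(-96) = (4/(1 + 2*3))*(-96) = (4/(1 + 6))*(-96) = (4/7)*(-96) = -384/7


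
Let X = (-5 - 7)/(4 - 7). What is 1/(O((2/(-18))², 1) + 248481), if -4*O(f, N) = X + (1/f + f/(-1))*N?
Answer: 81/20125240 ≈ 4.0248e-6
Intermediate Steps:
X = 4 (X = -12/(-3) = -12*(-⅓) = 4)
O(f, N) = -1 - N*(1/f - f)/4 (O(f, N) = -(4 + (1/f + f/(-1))*N)/4 = -(4 + (1/f + f*(-1))*N)/4 = -(4 + (1/f - f)*N)/4 = -(4 + N*(1/f - f))/4 = -1 - N*(1/f - f)/4)
1/(O((2/(-18))², 1) + 248481) = 1/((-1*1 + (2/(-18))²*(-4 + 1*(2/(-18))²))/(4*((2/(-18))²)) + 248481) = 1/((-1 + (2*(-1/18))²*(-4 + 1*(2*(-1/18))²))/(4*((2*(-1/18))²)) + 248481) = 1/((-1 + (-⅑)²*(-4 + 1*(-⅑)²))/(4*((-⅑)²)) + 248481) = 1/((-1 + (-4 + 1*(1/81))/81)/(4*(1/81)) + 248481) = 1/((¼)*81*(-1 + (-4 + 1/81)/81) + 248481) = 1/((¼)*81*(-1 + (1/81)*(-323/81)) + 248481) = 1/((¼)*81*(-1 - 323/6561) + 248481) = 1/((¼)*81*(-6884/6561) + 248481) = 1/(-1721/81 + 248481) = 1/(20125240/81) = 81/20125240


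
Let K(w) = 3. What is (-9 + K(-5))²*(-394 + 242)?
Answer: -5472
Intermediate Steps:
(-9 + K(-5))²*(-394 + 242) = (-9 + 3)²*(-394 + 242) = (-6)²*(-152) = 36*(-152) = -5472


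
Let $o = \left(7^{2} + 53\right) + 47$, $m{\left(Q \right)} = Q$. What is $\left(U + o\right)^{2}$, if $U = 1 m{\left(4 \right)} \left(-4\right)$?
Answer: $17689$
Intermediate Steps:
$U = -16$ ($U = 1 \cdot 4 \left(-4\right) = 4 \left(-4\right) = -16$)
$o = 149$ ($o = \left(49 + 53\right) + 47 = 102 + 47 = 149$)
$\left(U + o\right)^{2} = \left(-16 + 149\right)^{2} = 133^{2} = 17689$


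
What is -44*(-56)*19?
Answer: 46816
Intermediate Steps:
-44*(-56)*19 = 2464*19 = 46816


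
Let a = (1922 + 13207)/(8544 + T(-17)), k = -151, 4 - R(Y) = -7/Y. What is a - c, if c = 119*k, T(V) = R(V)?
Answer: 2611314614/145309 ≈ 17971.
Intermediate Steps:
R(Y) = 4 + 7/Y (R(Y) = 4 - (-7)/Y = 4 + 7/Y)
T(V) = 4 + 7/V
a = 257193/145309 (a = (1922 + 13207)/(8544 + (4 + 7/(-17))) = 15129/(8544 + (4 + 7*(-1/17))) = 15129/(8544 + (4 - 7/17)) = 15129/(8544 + 61/17) = 15129/(145309/17) = 15129*(17/145309) = 257193/145309 ≈ 1.7700)
c = -17969 (c = 119*(-151) = -17969)
a - c = 257193/145309 - 1*(-17969) = 257193/145309 + 17969 = 2611314614/145309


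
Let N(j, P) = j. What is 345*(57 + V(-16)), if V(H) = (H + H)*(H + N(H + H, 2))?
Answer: 549585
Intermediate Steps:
V(H) = 6*H² (V(H) = (H + H)*(H + (H + H)) = (2*H)*(H + 2*H) = (2*H)*(3*H) = 6*H²)
345*(57 + V(-16)) = 345*(57 + 6*(-16)²) = 345*(57 + 6*256) = 345*(57 + 1536) = 345*1593 = 549585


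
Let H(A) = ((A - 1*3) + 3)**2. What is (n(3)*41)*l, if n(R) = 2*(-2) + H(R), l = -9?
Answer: -1845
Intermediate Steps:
H(A) = A**2 (H(A) = ((A - 3) + 3)**2 = ((-3 + A) + 3)**2 = A**2)
n(R) = -4 + R**2 (n(R) = 2*(-2) + R**2 = -4 + R**2)
(n(3)*41)*l = ((-4 + 3**2)*41)*(-9) = ((-4 + 9)*41)*(-9) = (5*41)*(-9) = 205*(-9) = -1845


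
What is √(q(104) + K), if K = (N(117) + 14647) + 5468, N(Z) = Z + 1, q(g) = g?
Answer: √20337 ≈ 142.61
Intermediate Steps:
N(Z) = 1 + Z
K = 20233 (K = ((1 + 117) + 14647) + 5468 = (118 + 14647) + 5468 = 14765 + 5468 = 20233)
√(q(104) + K) = √(104 + 20233) = √20337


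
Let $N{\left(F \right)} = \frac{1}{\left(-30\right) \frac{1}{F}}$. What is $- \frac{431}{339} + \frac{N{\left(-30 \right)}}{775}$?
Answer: $- \frac{333686}{262725} \approx -1.2701$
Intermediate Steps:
$N{\left(F \right)} = - \frac{F}{30}$
$- \frac{431}{339} + \frac{N{\left(-30 \right)}}{775} = - \frac{431}{339} + \frac{\left(- \frac{1}{30}\right) \left(-30\right)}{775} = \left(-431\right) \frac{1}{339} + 1 \cdot \frac{1}{775} = - \frac{431}{339} + \frac{1}{775} = - \frac{333686}{262725}$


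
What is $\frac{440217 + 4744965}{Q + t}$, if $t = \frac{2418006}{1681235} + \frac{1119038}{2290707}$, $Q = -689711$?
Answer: $- \frac{19969259942061357390}{2656219158410598923} \approx -7.5179$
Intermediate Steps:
$t = \frac{7420309122172}{3851216783145}$ ($t = 2418006 \cdot \frac{1}{1681235} + 1119038 \cdot \frac{1}{2290707} = \frac{2418006}{1681235} + \frac{1119038}{2290707} = \frac{7420309122172}{3851216783145} \approx 1.9267$)
$\frac{440217 + 4744965}{Q + t} = \frac{440217 + 4744965}{-689711 + \frac{7420309122172}{3851216783145}} = \frac{5185182}{- \frac{2656219158410598923}{3851216783145}} = 5185182 \left(- \frac{3851216783145}{2656219158410598923}\right) = - \frac{19969259942061357390}{2656219158410598923}$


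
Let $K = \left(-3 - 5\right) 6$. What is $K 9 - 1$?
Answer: $-433$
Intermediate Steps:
$K = -48$ ($K = \left(-8\right) 6 = -48$)
$K 9 - 1 = \left(-48\right) 9 - 1 = -432 - 1 = -433$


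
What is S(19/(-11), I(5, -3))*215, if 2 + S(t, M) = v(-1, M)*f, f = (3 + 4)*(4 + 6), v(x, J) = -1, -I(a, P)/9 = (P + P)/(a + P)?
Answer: -15480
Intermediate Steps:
I(a, P) = -18*P/(P + a) (I(a, P) = -9*(P + P)/(a + P) = -9*2*P/(P + a) = -18*P/(P + a))
f = 70 (f = 7*10 = 70)
S(t, M) = -72 (S(t, M) = -2 - 1*70 = -2 - 70 = -72)
S(19/(-11), I(5, -3))*215 = -72*215 = -15480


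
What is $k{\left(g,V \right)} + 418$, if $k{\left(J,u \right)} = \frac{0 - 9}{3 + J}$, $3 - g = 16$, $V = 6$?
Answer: $\frac{4189}{10} \approx 418.9$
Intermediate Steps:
$g = -13$ ($g = 3 - 16 = -13$)
$k{\left(J,u \right)} = - \frac{9}{3 + J}$
$k{\left(g,V \right)} + 418 = - \frac{9}{3 - 13} + 418 = - \frac{9}{-10} + 418 = \left(-9\right) \left(- \frac{1}{10}\right) + 418 = \frac{9}{10} + 418 = \frac{4189}{10}$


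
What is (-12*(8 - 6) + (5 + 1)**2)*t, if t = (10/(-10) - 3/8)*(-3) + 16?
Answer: 483/2 ≈ 241.50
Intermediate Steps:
t = 161/8 (t = (10*(-1/10) - 3*1/8)*(-3) + 16 = (-1 - 3/8)*(-3) + 16 = -11/8*(-3) + 16 = 33/8 + 16 = 161/8 ≈ 20.125)
(-12*(8 - 6) + (5 + 1)**2)*t = (-12*(8 - 6) + (5 + 1)**2)*(161/8) = (-12*2 + 6**2)*(161/8) = (-24 + 36)*(161/8) = 12*(161/8) = 483/2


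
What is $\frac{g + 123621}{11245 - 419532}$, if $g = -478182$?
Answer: $\frac{354561}{408287} \approx 0.86841$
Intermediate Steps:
$\frac{g + 123621}{11245 - 419532} = \frac{-478182 + 123621}{11245 - 419532} = - \frac{354561}{-408287} = \left(-354561\right) \left(- \frac{1}{408287}\right) = \frac{354561}{408287}$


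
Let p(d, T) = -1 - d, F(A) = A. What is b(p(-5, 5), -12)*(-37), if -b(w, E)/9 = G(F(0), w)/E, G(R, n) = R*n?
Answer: 0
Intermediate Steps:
b(w, E) = 0 (b(w, E) = -9*0*w/E = -0/E = -9*0 = 0)
b(p(-5, 5), -12)*(-37) = 0*(-37) = 0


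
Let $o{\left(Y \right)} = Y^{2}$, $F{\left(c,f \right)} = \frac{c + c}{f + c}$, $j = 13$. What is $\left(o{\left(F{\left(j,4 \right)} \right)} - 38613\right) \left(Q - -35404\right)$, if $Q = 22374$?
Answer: $- \frac{644714715218}{289} \approx -2.2308 \cdot 10^{9}$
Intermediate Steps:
$F{\left(c,f \right)} = \frac{2 c}{c + f}$
$\left(o{\left(F{\left(j,4 \right)} \right)} - 38613\right) \left(Q - -35404\right) = \left(\left(2 \cdot 13 \frac{1}{13 + 4}\right)^{2} - 38613\right) \left(22374 - -35404\right) = \left(\left(2 \cdot 13 \cdot \frac{1}{17}\right)^{2} - 38613\right) \left(22374 + 35404\right) = \left(\left(2 \cdot 13 \cdot \frac{1}{17}\right)^{2} - 38613\right) 57778 = \left(\left(\frac{26}{17}\right)^{2} - 38613\right) 57778 = \left(\frac{676}{289} - 38613\right) 57778 = \left(- \frac{11158481}{289}\right) 57778 = - \frac{644714715218}{289}$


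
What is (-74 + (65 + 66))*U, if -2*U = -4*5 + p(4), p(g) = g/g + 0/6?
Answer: 1083/2 ≈ 541.50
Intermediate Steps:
p(g) = 1 (p(g) = 1 + 0*(⅙) = 1 + 0 = 1)
U = 19/2 (U = -(-4*5 + 1)/2 = -(-20 + 1)/2 = -½*(-19) = 19/2 ≈ 9.5000)
(-74 + (65 + 66))*U = (-74 + (65 + 66))*(19/2) = (-74 + 131)*(19/2) = 57*(19/2) = 1083/2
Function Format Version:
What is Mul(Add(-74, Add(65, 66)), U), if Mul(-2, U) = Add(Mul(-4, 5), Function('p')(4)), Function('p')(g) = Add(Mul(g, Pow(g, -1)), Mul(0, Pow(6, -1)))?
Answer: Rational(1083, 2) ≈ 541.50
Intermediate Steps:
Function('p')(g) = 1 (Function('p')(g) = Add(1, Mul(0, Rational(1, 6))) = Add(1, 0) = 1)
U = Rational(19, 2) (U = Mul(Rational(-1, 2), Add(Mul(-4, 5), 1)) = Mul(Rational(-1, 2), Add(-20, 1)) = Mul(Rational(-1, 2), -19) = Rational(19, 2) ≈ 9.5000)
Mul(Add(-74, Add(65, 66)), U) = Mul(Add(-74, Add(65, 66)), Rational(19, 2)) = Mul(Add(-74, 131), Rational(19, 2)) = Mul(57, Rational(19, 2)) = Rational(1083, 2)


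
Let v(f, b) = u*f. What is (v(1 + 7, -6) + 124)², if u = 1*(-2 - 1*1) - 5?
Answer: 3600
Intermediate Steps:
u = -8 (u = 1*(-2 - 1) - 5 = 1*(-3) - 5 = -3 - 5 = -8)
v(f, b) = -8*f
(v(1 + 7, -6) + 124)² = (-8*(1 + 7) + 124)² = (-8*8 + 124)² = (-64 + 124)² = 60² = 3600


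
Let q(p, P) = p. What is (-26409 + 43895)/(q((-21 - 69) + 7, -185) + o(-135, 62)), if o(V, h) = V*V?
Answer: 8743/9071 ≈ 0.96384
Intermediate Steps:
o(V, h) = V**2
(-26409 + 43895)/(q((-21 - 69) + 7, -185) + o(-135, 62)) = (-26409 + 43895)/(((-21 - 69) + 7) + (-135)**2) = 17486/((-90 + 7) + 18225) = 17486/(-83 + 18225) = 17486/18142 = 17486*(1/18142) = 8743/9071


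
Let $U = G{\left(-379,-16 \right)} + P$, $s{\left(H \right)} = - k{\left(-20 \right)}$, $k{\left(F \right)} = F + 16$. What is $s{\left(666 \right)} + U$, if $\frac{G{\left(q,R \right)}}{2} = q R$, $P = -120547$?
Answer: $-108415$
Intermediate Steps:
$k{\left(F \right)} = 16 + F$
$s{\left(H \right)} = 4$ ($s{\left(H \right)} = - (16 - 20) = \left(-1\right) \left(-4\right) = 4$)
$G{\left(q,R \right)} = 2 R q$ ($G{\left(q,R \right)} = 2 q R = 2 R q$)
$U = -108419$ ($U = 2 \left(-16\right) \left(-379\right) - 120547 = 12128 - 120547 = -108419$)
$s{\left(666 \right)} + U = 4 - 108419 = -108415$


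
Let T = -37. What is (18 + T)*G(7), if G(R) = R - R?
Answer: 0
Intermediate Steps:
G(R) = 0
(18 + T)*G(7) = (18 - 37)*0 = -19*0 = 0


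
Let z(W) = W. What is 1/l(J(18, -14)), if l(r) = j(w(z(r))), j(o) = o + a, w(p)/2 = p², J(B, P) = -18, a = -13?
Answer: 1/635 ≈ 0.0015748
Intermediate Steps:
w(p) = 2*p²
j(o) = -13 + o (j(o) = o - 13 = -13 + o)
l(r) = -13 + 2*r²
1/l(J(18, -14)) = 1/(-13 + 2*(-18)²) = 1/(-13 + 2*324) = 1/(-13 + 648) = 1/635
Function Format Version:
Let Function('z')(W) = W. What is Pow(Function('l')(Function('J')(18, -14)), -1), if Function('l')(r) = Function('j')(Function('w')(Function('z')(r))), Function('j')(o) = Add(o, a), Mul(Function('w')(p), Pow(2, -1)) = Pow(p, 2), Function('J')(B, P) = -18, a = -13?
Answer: Rational(1, 635) ≈ 0.0015748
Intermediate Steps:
Function('w')(p) = Mul(2, Pow(p, 2))
Function('j')(o) = Add(-13, o) (Function('j')(o) = Add(o, -13) = Add(-13, o))
Function('l')(r) = Add(-13, Mul(2, Pow(r, 2)))
Pow(Function('l')(Function('J')(18, -14)), -1) = Pow(Add(-13, Mul(2, Pow(-18, 2))), -1) = Pow(Add(-13, Mul(2, 324)), -1) = Pow(Add(-13, 648), -1) = Pow(635, -1) = Rational(1, 635)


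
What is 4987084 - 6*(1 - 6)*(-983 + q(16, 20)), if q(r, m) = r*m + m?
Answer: 4967794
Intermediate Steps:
q(r, m) = m + m*r (q(r, m) = m*r + m = m + m*r)
4987084 - 6*(1 - 6)*(-983 + q(16, 20)) = 4987084 - 6*(1 - 6)*(-983 + 20*(1 + 16)) = 4987084 - 6*(-5)*(-983 + 20*17) = 4987084 - (-30)*(-983 + 340) = 4987084 - (-30)*(-643) = 4987084 - 1*19290 = 4987084 - 19290 = 4967794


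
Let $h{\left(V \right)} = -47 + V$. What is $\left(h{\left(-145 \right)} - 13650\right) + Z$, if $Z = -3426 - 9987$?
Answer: $-27255$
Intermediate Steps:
$Z = -13413$ ($Z = -3426 - 9987 = -13413$)
$\left(h{\left(-145 \right)} - 13650\right) + Z = \left(\left(-47 - 145\right) - 13650\right) - 13413 = \left(-192 - 13650\right) - 13413 = -13842 - 13413 = -27255$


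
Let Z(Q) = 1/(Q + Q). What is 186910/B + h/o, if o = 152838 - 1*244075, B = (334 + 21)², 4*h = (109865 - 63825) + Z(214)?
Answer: 5342316491403/3936964137520 ≈ 1.3570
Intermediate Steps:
Z(Q) = 1/(2*Q)
h = 19705121/1712 (h = ((109865 - 63825) + (½)/214)/4 = (46040 + (½)*(1/214))/4 = (46040 + 1/428)/4 = (¼)*(19705121/428) = 19705121/1712 ≈ 11510.)
B = 126025 (B = 355² = 126025)
o = -91237 (o = 152838 - 244075 = -91237)
186910/B + h/o = 186910/126025 + (19705121/1712)/(-91237) = 186910*(1/126025) + (19705121/1712)*(-1/91237) = 37382/25205 - 19705121/156197744 = 5342316491403/3936964137520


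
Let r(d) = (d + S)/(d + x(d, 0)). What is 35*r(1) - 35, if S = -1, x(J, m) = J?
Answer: -35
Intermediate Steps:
r(d) = (-1 + d)/(2*d) (r(d) = (d - 1)/(d + d) = (-1 + d)/((2*d)) = (-1 + d)*(1/(2*d)) = (-1 + d)/(2*d))
35*r(1) - 35 = 35*((1/2)*(-1 + 1)/1) - 35 = 35*((1/2)*1*0) - 35 = 35*0 - 35 = 0 - 35 = -35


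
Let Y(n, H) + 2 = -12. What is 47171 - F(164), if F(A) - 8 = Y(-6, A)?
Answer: 47177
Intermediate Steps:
Y(n, H) = -14 (Y(n, H) = -2 - 12 = -14)
F(A) = -6 (F(A) = 8 - 14 = -6)
47171 - F(164) = 47171 - 1*(-6) = 47171 + 6 = 47177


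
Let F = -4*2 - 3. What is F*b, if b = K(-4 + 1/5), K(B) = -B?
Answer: -209/5 ≈ -41.800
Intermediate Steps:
F = -11 (F = -8 - 3 = -11)
b = 19/5 (b = -(-4 + 1/5) = -(-4 + ⅕) = -1*(-19/5) = 19/5 ≈ 3.8000)
F*b = -11*19/5 = -209/5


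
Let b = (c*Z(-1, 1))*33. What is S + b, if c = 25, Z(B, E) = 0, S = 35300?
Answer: 35300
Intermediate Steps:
b = 0 (b = (25*0)*33 = 0*33 = 0)
S + b = 35300 + 0 = 35300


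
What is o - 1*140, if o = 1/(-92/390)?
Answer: -6635/46 ≈ -144.24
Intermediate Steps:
o = -195/46 (o = 1/(-92*1/390) = 1/(-46/195) = -195/46 ≈ -4.2391)
o - 1*140 = -195/46 - 1*140 = -195/46 - 140 = -6635/46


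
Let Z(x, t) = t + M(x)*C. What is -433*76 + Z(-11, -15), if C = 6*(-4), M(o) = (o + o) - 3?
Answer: -32323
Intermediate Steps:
M(o) = -3 + 2*o (M(o) = 2*o - 3 = -3 + 2*o)
C = -24
Z(x, t) = 72 + t - 48*x (Z(x, t) = t + (-3 + 2*x)*(-24) = t + (72 - 48*x) = 72 + t - 48*x)
-433*76 + Z(-11, -15) = -433*76 + (72 - 15 - 48*(-11)) = -32908 + (72 - 15 + 528) = -32908 + 585 = -32323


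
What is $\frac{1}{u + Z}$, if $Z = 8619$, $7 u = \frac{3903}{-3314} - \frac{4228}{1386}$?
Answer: $\frac{328086}{2827575059} \approx 0.00011603$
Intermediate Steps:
$u = - \frac{198175}{328086}$ ($u = \frac{\frac{3903}{-3314} - \frac{4228}{1386}}{7} = \frac{3903 \left(- \frac{1}{3314}\right) - \frac{302}{99}}{7} = \frac{- \frac{3903}{3314} - \frac{302}{99}}{7} = \frac{1}{7} \left(- \frac{1387225}{328086}\right) = - \frac{198175}{328086} \approx -0.60403$)
$\frac{1}{u + Z} = \frac{1}{- \frac{198175}{328086} + 8619} = \frac{1}{\frac{2827575059}{328086}} = \frac{328086}{2827575059}$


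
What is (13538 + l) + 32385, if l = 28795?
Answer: 74718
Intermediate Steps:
(13538 + l) + 32385 = (13538 + 28795) + 32385 = 42333 + 32385 = 74718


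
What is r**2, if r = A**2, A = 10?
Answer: 10000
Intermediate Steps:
r = 100 (r = 10**2 = 100)
r**2 = 100**2 = 10000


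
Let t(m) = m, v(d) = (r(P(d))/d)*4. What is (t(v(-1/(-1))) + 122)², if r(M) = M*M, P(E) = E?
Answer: 15876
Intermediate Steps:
r(M) = M²
v(d) = 4*d (v(d) = (d²/d)*4 = d*4 = 4*d)
(t(v(-1/(-1))) + 122)² = (4*(-1/(-1)) + 122)² = (4*(-1*(-1)) + 122)² = (4*1 + 122)² = (4 + 122)² = 126² = 15876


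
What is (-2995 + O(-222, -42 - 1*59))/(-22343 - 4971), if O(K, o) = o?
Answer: 1548/13657 ≈ 0.11335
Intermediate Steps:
(-2995 + O(-222, -42 - 1*59))/(-22343 - 4971) = (-2995 + (-42 - 1*59))/(-22343 - 4971) = (-2995 + (-42 - 59))/(-27314) = (-2995 - 101)*(-1/27314) = -3096*(-1/27314) = 1548/13657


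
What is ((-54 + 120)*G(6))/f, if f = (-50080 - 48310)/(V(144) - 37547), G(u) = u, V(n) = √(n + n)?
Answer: 7434306/49195 - 2376*√2/49195 ≈ 151.05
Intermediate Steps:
V(n) = √2*√n (V(n) = √(2*n) = √2*√n)
f = -98390/(-37547 + 12*√2) (f = (-50080 - 48310)/(√2*√144 - 37547) = -98390/(√2*12 - 37547) = -98390/(12*√2 - 37547) = -98390/(-37547 + 12*√2) ≈ 2.6216)
((-54 + 120)*G(6))/f = ((-54 + 120)*6)/(3694249330/1409776921 + 1180680*√2/1409776921) = (66*6)/(3694249330/1409776921 + 1180680*√2/1409776921) = 396/(3694249330/1409776921 + 1180680*√2/1409776921)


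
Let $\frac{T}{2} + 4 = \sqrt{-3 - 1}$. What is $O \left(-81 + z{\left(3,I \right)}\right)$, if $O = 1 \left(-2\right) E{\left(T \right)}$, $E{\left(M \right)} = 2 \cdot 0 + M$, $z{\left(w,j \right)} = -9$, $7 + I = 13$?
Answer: $-1440 + 720 i \approx -1440.0 + 720.0 i$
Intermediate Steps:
$I = 6$ ($I = -7 + 13 = 6$)
$T = -8 + 4 i$ ($T = -8 + 2 \sqrt{-3 - 1} = -8 + 2 \sqrt{-4} = -8 + 2 \cdot 2 i = -8 + 4 i \approx -8.0 + 4.0 i$)
$E{\left(M \right)} = M$ ($E{\left(M \right)} = 0 + M = M$)
$O = 16 - 8 i$ ($O = 1 \left(-2\right) \left(-8 + 4 i\right) = - 2 \left(-8 + 4 i\right) = 16 - 8 i \approx 16.0 - 8.0 i$)
$O \left(-81 + z{\left(3,I \right)}\right) = \left(16 - 8 i\right) \left(-81 - 9\right) = \left(16 - 8 i\right) \left(-90\right) = -1440 + 720 i$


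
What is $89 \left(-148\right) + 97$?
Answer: $-13075$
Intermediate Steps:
$89 \left(-148\right) + 97 = -13172 + 97 = -13075$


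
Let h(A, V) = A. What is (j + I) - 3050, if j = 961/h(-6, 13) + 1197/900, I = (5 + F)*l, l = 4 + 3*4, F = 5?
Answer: -914651/300 ≈ -3048.8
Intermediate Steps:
l = 16 (l = 4 + 12 = 16)
I = 160 (I = (5 + 5)*16 = 10*16 = 160)
j = -47651/300 (j = 961/(-6) + 1197/900 = 961*(-⅙) + 1197*(1/900) = -961/6 + 133/100 = -47651/300 ≈ -158.84)
(j + I) - 3050 = (-47651/300 + 160) - 3050 = 349/300 - 3050 = -914651/300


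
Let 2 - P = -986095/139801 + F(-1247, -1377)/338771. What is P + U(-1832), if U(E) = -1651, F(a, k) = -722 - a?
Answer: -77763518023859/47360524571 ≈ -1641.9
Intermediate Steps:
P = 428708042862/47360524571 (P = 2 - (-986095/139801 + (-722 - 1*(-1247))/338771) = 2 - (-986095*1/139801 + (-722 + 1247)*(1/338771)) = 2 - (-986095/139801 + 525*(1/338771)) = 2 - (-986095/139801 + 525/338771) = 2 - 1*(-333986993720/47360524571) = 2 + 333986993720/47360524571 = 428708042862/47360524571 ≈ 9.0520)
P + U(-1832) = 428708042862/47360524571 - 1651 = -77763518023859/47360524571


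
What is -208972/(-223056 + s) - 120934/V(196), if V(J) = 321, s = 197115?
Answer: -1023356294/2775687 ≈ -368.69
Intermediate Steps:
-208972/(-223056 + s) - 120934/V(196) = -208972/(-223056 + 197115) - 120934/321 = -208972/(-25941) - 120934*1/321 = -208972*(-1/25941) - 120934/321 = 208972/25941 - 120934/321 = -1023356294/2775687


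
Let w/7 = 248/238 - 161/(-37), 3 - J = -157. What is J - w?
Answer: 76893/629 ≈ 122.25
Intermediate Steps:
J = 160 (J = 3 - 1*(-157) = 3 + 157 = 160)
w = 23747/629 (w = 7*(248/238 - 161/(-37)) = 7*(248*(1/238) - 161*(-1/37)) = 7*(124/119 + 161/37) = 7*(23747/4403) = 23747/629 ≈ 37.754)
J - w = 160 - 1*23747/629 = 160 - 23747/629 = 76893/629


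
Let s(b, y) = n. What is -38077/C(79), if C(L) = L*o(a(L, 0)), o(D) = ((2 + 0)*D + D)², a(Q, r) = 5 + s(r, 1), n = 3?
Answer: -38077/45504 ≈ -0.83678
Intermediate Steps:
s(b, y) = 3
a(Q, r) = 8 (a(Q, r) = 5 + 3 = 8)
o(D) = 9*D² (o(D) = (2*D + D)² = (3*D)² = 9*D²)
C(L) = 576*L (C(L) = L*(9*8²) = L*(9*64) = L*576 = 576*L)
-38077/C(79) = -38077/(576*79) = -38077/45504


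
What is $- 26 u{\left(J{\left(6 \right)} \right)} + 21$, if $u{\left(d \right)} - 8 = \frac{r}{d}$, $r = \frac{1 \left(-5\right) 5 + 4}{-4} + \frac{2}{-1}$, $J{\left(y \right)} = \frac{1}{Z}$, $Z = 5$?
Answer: $- \frac{1219}{2} \approx -609.5$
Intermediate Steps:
$J{\left(y \right)} = \frac{1}{5}$
$r = \frac{13}{4}$ ($r = \left(\left(-5\right) 5 + 4\right) \left(- \frac{1}{4}\right) + 2 \left(-1\right) = \left(-25 + 4\right) \left(- \frac{1}{4}\right) - 2 = \left(-21\right) \left(- \frac{1}{4}\right) - 2 = \frac{21}{4} - 2 = \frac{13}{4} \approx 3.25$)
$u{\left(d \right)} = 8 + \frac{13}{4 d}$
$- 26 u{\left(J{\left(6 \right)} \right)} + 21 = - 26 \left(8 + \frac{13 \frac{1}{\frac{1}{5}}}{4}\right) + 21 = - 26 \left(8 + \frac{13}{4} \cdot 5\right) + 21 = - 26 \left(8 + \frac{65}{4}\right) + 21 = \left(-26\right) \frac{97}{4} + 21 = - \frac{1261}{2} + 21 = - \frac{1219}{2}$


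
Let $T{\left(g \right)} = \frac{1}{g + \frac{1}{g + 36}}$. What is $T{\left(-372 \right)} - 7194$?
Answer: $- \frac{899199978}{124993} \approx -7194.0$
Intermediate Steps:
$T{\left(g \right)} = \frac{1}{g + \frac{1}{36 + g}}$
$T{\left(-372 \right)} - 7194 = \frac{36 - 372}{1 + \left(-372\right)^{2} + 36 \left(-372\right)} - 7194 = \frac{1}{1 + 138384 - 13392} \left(-336\right) - 7194 = \frac{1}{124993} \left(-336\right) - 7194 = - \frac{336}{124993} - 7194 = - \frac{899199978}{124993}$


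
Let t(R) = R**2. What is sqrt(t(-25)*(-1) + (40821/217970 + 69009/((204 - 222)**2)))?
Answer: I*sqrt(1584849367442505)/1961730 ≈ 20.293*I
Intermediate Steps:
sqrt(t(-25)*(-1) + (40821/217970 + 69009/((204 - 222)**2))) = sqrt((-25)**2*(-1) + (40821/217970 + 69009/((204 - 222)**2))) = sqrt(625*(-1) + (40821*(1/217970) + 69009/((-18)**2))) = sqrt(-625 + (40821/217970 + 69009/324)) = sqrt(-625 + (40821/217970 + 69009*(1/324))) = sqrt(-625 + (40821/217970 + 23003/108)) = sqrt(-625 + 2509186289/11770380) = sqrt(-4847301211/11770380) = I*sqrt(1584849367442505)/1961730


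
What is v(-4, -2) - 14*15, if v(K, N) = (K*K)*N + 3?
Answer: -239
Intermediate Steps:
v(K, N) = 3 + N*K**2 (v(K, N) = K**2*N + 3 = N*K**2 + 3 = 3 + N*K**2)
v(-4, -2) - 14*15 = (3 - 2*(-4)**2) - 14*15 = (3 - 2*16) - 210 = (3 - 32) - 210 = -29 - 210 = -239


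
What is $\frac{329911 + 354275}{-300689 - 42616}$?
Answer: $- \frac{228062}{114435} \approx -1.9929$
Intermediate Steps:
$\frac{329911 + 354275}{-300689 - 42616} = \frac{684186}{-343305} = 684186 \left(- \frac{1}{343305}\right) = - \frac{228062}{114435}$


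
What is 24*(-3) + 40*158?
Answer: 6248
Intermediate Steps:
24*(-3) + 40*158 = -72 + 6320 = 6248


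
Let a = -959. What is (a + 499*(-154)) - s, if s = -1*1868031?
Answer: 1790226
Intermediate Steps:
s = -1868031
(a + 499*(-154)) - s = (-959 + 499*(-154)) - 1*(-1868031) = (-959 - 76846) + 1868031 = -77805 + 1868031 = 1790226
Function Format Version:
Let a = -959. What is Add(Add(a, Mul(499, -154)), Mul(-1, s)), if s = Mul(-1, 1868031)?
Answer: 1790226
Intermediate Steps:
s = -1868031
Add(Add(a, Mul(499, -154)), Mul(-1, s)) = Add(Add(-959, Mul(499, -154)), Mul(-1, -1868031)) = Add(Add(-959, -76846), 1868031) = Add(-77805, 1868031) = 1790226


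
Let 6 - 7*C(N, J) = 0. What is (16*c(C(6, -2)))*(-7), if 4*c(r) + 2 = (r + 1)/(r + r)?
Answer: 77/3 ≈ 25.667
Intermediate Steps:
C(N, J) = 6/7 (C(N, J) = 6/7 - ⅐*0 = 6/7 + 0 = 6/7)
c(r) = -½ + (1 + r)/(8*r) (c(r) = -½ + ((r + 1)/(r + r))/4 = -½ + ((1 + r)/((2*r)))/4 = -½ + ((1 + r)*(1/(2*r)))/4 = -½ + ((1 + r)/(2*r))/4 = -½ + (1 + r)/(8*r))
(16*c(C(6, -2)))*(-7) = (16*((1 - 3*6/7)/(8*(6/7))))*(-7) = (16*((⅛)*(7/6)*(1 - 18/7)))*(-7) = (16*((⅛)*(7/6)*(-11/7)))*(-7) = (16*(-11/48))*(-7) = -11/3*(-7) = 77/3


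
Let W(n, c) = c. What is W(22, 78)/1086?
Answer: 13/181 ≈ 0.071823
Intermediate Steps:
W(22, 78)/1086 = 78/1086 = 78*(1/1086) = 13/181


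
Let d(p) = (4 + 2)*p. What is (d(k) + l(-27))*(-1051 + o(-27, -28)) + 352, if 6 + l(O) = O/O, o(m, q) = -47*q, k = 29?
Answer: 45137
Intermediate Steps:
l(O) = -5 (l(O) = -6 + O/O = -6 + 1 = -5)
d(p) = 6*p
(d(k) + l(-27))*(-1051 + o(-27, -28)) + 352 = (6*29 - 5)*(-1051 - 47*(-28)) + 352 = (174 - 5)*(-1051 + 1316) + 352 = 169*265 + 352 = 44785 + 352 = 45137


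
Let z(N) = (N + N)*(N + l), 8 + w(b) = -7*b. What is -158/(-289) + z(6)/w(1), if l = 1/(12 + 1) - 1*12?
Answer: 99282/18785 ≈ 5.2852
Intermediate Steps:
w(b) = -8 - 7*b
l = -155/13 (l = 1/13 - 12 = -155/13 ≈ -11.923)
z(N) = 2*N*(-155/13 + N) (z(N) = (N + N)*(N - 155/13) = (2*N)*(-155/13 + N) = 2*N*(-155/13 + N))
-158/(-289) + z(6)/w(1) = -158/(-289) + ((2/13)*6*(-155 + 13*6))/(-8 - 7*1) = -158*(-1/289) + ((2/13)*6*(-155 + 78))/(-8 - 7) = 158/289 + ((2/13)*6*(-77))/(-15) = 158/289 - 924/13*(-1/15) = 158/289 + 308/65 = 99282/18785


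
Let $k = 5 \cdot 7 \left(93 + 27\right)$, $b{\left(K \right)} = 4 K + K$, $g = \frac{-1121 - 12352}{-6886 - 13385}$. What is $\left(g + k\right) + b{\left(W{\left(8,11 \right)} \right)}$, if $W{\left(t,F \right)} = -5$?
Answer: $\frac{28214966}{6757} \approx 4175.7$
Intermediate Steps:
$g = \frac{4491}{6757}$ ($g = - \frac{13473}{-20271} = \left(-13473\right) \left(- \frac{1}{20271}\right) = \frac{4491}{6757} \approx 0.66464$)
$b{\left(K \right)} = 5 K$
$k = 4200$ ($k = 35 \cdot 120 = 4200$)
$\left(g + k\right) + b{\left(W{\left(8,11 \right)} \right)} = \left(\frac{4491}{6757} + 4200\right) + 5 \left(-5\right) = \frac{28383891}{6757} - 25 = \frac{28214966}{6757}$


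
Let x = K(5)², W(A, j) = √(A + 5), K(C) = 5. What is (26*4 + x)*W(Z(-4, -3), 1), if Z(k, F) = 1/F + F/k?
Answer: 43*√195/2 ≈ 300.23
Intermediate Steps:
Z(k, F) = 1/F + F/k
W(A, j) = √(5 + A)
x = 25 (x = 5² = 25)
(26*4 + x)*W(Z(-4, -3), 1) = (26*4 + 25)*√(5 + (1/(-3) - 3/(-4))) = (104 + 25)*√(5 + (-⅓ - 3*(-¼))) = 129*√(5 + (-⅓ + ¾)) = 129*√(5 + 5/12) = 129*√(65/12) = 129*(√195/6) = 43*√195/2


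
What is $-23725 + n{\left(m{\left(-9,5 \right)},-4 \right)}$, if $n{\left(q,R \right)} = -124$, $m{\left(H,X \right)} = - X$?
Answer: $-23849$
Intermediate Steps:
$-23725 + n{\left(m{\left(-9,5 \right)},-4 \right)} = -23725 - 124 = -23849$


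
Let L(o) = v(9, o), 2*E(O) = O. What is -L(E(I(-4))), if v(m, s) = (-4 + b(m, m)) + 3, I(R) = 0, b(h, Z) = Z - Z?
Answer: 1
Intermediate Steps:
b(h, Z) = 0
E(O) = O/2
v(m, s) = -1 (v(m, s) = (-4 + 0) + 3 = -4 + 3 = -1)
L(o) = -1
-L(E(I(-4))) = -1*(-1) = 1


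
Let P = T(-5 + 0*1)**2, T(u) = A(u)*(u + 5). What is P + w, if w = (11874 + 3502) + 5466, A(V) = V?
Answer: 20842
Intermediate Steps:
w = 20842 (w = 15376 + 5466 = 20842)
T(u) = u*(5 + u) (T(u) = u*(u + 5) = u*(5 + u))
P = 0 (P = ((-5 + 0*1)*(5 + (-5 + 0*1)))**2 = ((-5 + 0)*(5 + (-5 + 0)))**2 = (-5*(5 - 5))**2 = (-5*0)**2 = 0**2 = 0)
P + w = 0 + 20842 = 20842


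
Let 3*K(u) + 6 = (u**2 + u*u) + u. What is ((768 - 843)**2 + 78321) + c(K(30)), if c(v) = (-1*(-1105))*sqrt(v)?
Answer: 83946 + 4420*sqrt(38) ≈ 1.1119e+5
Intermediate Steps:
K(u) = -2 + u/3 + 2*u**2/3 (K(u) = -2 + ((u**2 + u*u) + u)/3 = -2 + ((u**2 + u**2) + u)/3 = -2 + (2*u**2 + u)/3 = -2 + (u + 2*u**2)/3 = -2 + (u/3 + 2*u**2/3) = -2 + u/3 + 2*u**2/3)
c(v) = 1105*sqrt(v)
((768 - 843)**2 + 78321) + c(K(30)) = ((768 - 843)**2 + 78321) + 1105*sqrt(-2 + (1/3)*30 + (2/3)*30**2) = ((-75)**2 + 78321) + 1105*sqrt(-2 + 10 + (2/3)*900) = (5625 + 78321) + 1105*sqrt(-2 + 10 + 600) = 83946 + 1105*sqrt(608) = 83946 + 1105*(4*sqrt(38)) = 83946 + 4420*sqrt(38)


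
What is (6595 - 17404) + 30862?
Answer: 20053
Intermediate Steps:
(6595 - 17404) + 30862 = -10809 + 30862 = 20053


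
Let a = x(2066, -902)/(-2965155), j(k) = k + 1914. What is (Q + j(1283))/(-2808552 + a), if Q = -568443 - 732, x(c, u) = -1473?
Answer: 559404165530/2775930668029 ≈ 0.20152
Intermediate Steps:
j(k) = 1914 + k
Q = -569175
a = 491/988385 (a = -1473/(-2965155) = -1473*(-1/2965155) = 491/988385 ≈ 0.00049677)
(Q + j(1283))/(-2808552 + a) = (-569175 + (1914 + 1283))/(-2808552 + 491/988385) = (-569175 + 3197)/(-2775930668029/988385) = -565978*(-988385/2775930668029) = 559404165530/2775930668029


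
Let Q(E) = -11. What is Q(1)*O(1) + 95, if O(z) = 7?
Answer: 18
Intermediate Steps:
Q(1)*O(1) + 95 = -11*7 + 95 = -77 + 95 = 18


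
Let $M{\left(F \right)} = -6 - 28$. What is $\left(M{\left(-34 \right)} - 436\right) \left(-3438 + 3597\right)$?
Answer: $-74730$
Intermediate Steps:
$M{\left(F \right)} = -34$ ($M{\left(F \right)} = -6 - 28 = -34$)
$\left(M{\left(-34 \right)} - 436\right) \left(-3438 + 3597\right) = \left(-34 - 436\right) \left(-3438 + 3597\right) = \left(-470\right) 159 = -74730$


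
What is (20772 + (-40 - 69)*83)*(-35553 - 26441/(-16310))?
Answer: -194247401315/466 ≈ -4.1684e+8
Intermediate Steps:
(20772 + (-40 - 69)*83)*(-35553 - 26441/(-16310)) = (20772 - 109*83)*(-35553 - 26441*(-1/16310)) = (20772 - 9047)*(-35553 + 26441/16310) = 11725*(-579842989/16310) = -194247401315/466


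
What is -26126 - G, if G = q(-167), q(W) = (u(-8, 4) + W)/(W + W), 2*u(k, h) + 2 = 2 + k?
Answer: -8726255/334 ≈ -26127.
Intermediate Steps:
u(k, h) = k/2 (u(k, h) = -1 + (2 + k)/2 = -1 + (1 + k/2) = k/2)
q(W) = (-4 + W)/(2*W) (q(W) = ((1/2)*(-8) + W)/(W + W) = (-4 + W)/((2*W)) = (-4 + W)*(1/(2*W)) = (-4 + W)/(2*W))
G = 171/334 (G = (1/2)*(-4 - 167)/(-167) = (1/2)*(-1/167)*(-171) = 171/334 ≈ 0.51198)
-26126 - G = -26126 - 1*171/334 = -26126 - 171/334 = -8726255/334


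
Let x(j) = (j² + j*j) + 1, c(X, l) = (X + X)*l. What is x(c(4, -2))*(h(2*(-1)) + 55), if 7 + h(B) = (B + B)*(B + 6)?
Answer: 16416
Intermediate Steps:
c(X, l) = 2*X*l (c(X, l) = (2*X)*l = 2*X*l)
x(j) = 1 + 2*j² (x(j) = (j² + j²) + 1 = 2*j² + 1 = 1 + 2*j²)
h(B) = -7 + 2*B*(6 + B) (h(B) = -7 + (B + B)*(B + 6) = -7 + (2*B)*(6 + B) = -7 + 2*B*(6 + B))
x(c(4, -2))*(h(2*(-1)) + 55) = (1 + 2*(2*4*(-2))²)*((-7 + 2*(2*(-1))² + 12*(2*(-1))) + 55) = (1 + 2*(-16)²)*((-7 + 2*(-2)² + 12*(-2)) + 55) = (1 + 2*256)*((-7 + 2*4 - 24) + 55) = (1 + 512)*((-7 + 8 - 24) + 55) = 513*(-23 + 55) = 513*32 = 16416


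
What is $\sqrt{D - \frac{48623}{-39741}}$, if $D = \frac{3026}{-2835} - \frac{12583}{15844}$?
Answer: $\frac{11 i \sqrt{5762343114758447035}}{33056961210} \approx 0.79878 i$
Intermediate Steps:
$D = - \frac{83616749}{44917740}$ ($D = 3026 \left(- \frac{1}{2835}\right) - \frac{12583}{15844} = - \frac{3026}{2835} - \frac{12583}{15844} = - \frac{83616749}{44917740} \approx -1.8616$)
$\sqrt{D - \frac{48623}{-39741}} = \sqrt{- \frac{83616749}{44917740} - \frac{48623}{-39741}} = \sqrt{- \frac{83616749}{44917740} - - \frac{48623}{39741}} = \sqrt{- \frac{83616749}{44917740} + \frac{48623}{39741}} = \sqrt{- \frac{379659316663}{595025301780}} = \frac{11 i \sqrt{5762343114758447035}}{33056961210}$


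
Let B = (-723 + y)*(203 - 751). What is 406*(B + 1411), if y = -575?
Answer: 289362290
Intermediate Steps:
B = 711304 (B = (-723 - 575)*(203 - 751) = -1298*(-548) = 711304)
406*(B + 1411) = 406*(711304 + 1411) = 406*712715 = 289362290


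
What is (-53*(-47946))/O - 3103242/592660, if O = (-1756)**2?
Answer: -1007865947079/228436055720 ≈ -4.4120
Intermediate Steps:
O = 3083536
(-53*(-47946))/O - 3103242/592660 = -53*(-47946)/3083536 - 3103242/592660 = 2541138*(1/3083536) - 3103242*1/592660 = 1270569/1541768 - 1551621/296330 = -1007865947079/228436055720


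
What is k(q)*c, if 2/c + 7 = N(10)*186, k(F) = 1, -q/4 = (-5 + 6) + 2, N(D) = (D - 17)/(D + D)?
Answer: -20/721 ≈ -0.027739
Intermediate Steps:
N(D) = (-17 + D)/(2*D) (N(D) = (-17 + D)/((2*D)) = (-17 + D)*(1/(2*D)) = (-17 + D)/(2*D))
q = -12 (q = -4*((-5 + 6) + 2) = -4*(1 + 2) = -4*3 = -12)
c = -20/721 (c = 2/(-7 + ((½)*(-17 + 10)/10)*186) = 2/(-7 + ((½)*(⅒)*(-7))*186) = 2/(-7 - 7/20*186) = 2/(-7 - 651/10) = 2/(-721/10) = 2*(-10/721) = -20/721 ≈ -0.027739)
k(q)*c = 1*(-20/721) = -20/721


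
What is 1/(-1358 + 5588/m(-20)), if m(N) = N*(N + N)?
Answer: -200/270203 ≈ -0.00074018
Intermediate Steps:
m(N) = 2*N² (m(N) = N*(2*N) = 2*N²)
1/(-1358 + 5588/m(-20)) = 1/(-1358 + 5588/((2*(-20)²))) = 1/(-1358 + 5588/((2*400))) = 1/(-1358 + 5588/800) = 1/(-1358 + 5588*(1/800)) = 1/(-1358 + 1397/200) = 1/(-270203/200) = -200/270203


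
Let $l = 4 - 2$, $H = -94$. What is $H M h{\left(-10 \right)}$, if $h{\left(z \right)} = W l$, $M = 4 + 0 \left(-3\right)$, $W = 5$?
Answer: $-3760$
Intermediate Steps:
$l = 2$ ($l = 4 - 2 = 2$)
$M = 4$ ($M = 4 + 0 = 4$)
$h{\left(z \right)} = 10$ ($h{\left(z \right)} = 5 \cdot 2 = 10$)
$H M h{\left(-10 \right)} = \left(-94\right) 4 \cdot 10 = \left(-376\right) 10 = -3760$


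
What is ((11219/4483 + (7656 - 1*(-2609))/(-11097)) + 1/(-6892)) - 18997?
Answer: -6512812176951359/342862189092 ≈ -18995.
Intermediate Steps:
((11219/4483 + (7656 - 1*(-2609))/(-11097)) + 1/(-6892)) - 18997 = ((11219*(1/4483) + (7656 + 2609)*(-1/11097)) - 1/6892) - 18997 = ((11219/4483 + 10265*(-1/11097)) - 1/6892) - 18997 = ((11219/4483 - 10265/11097) - 1/6892) - 18997 = (78479248/49747851 - 1/6892) - 18997 = 540829229365/342862189092 - 18997 = -6512812176951359/342862189092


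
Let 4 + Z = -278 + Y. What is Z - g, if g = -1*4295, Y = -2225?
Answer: 1788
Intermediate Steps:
g = -4295
Z = -2507 (Z = -4 + (-278 - 2225) = -4 - 2503 = -2507)
Z - g = -2507 - 1*(-4295) = -2507 + 4295 = 1788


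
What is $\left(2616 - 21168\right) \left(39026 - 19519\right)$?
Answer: $-361893864$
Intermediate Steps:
$\left(2616 - 21168\right) \left(39026 - 19519\right) = \left(-18552\right) 19507 = -361893864$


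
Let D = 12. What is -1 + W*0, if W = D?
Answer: -1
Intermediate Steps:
W = 12
-1 + W*0 = -1 + 12*0 = -1 + 0 = -1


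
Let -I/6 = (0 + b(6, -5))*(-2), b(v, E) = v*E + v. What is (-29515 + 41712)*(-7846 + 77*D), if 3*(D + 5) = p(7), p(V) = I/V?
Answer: -113273539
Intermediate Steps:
b(v, E) = v + E*v (b(v, E) = E*v + v = v + E*v)
I = -288 (I = -6*(0 + 6*(1 - 5))*(-2) = -6*(0 + 6*(-4))*(-2) = -6*(0 - 24)*(-2) = -(-144)*(-2) = -6*48 = -288)
p(V) = -288/V
D = -131/7 (D = -5 + (-288/7)/3 = -5 + (-288*⅐)/3 = -5 + (⅓)*(-288/7) = -5 - 96/7 = -131/7 ≈ -18.714)
(-29515 + 41712)*(-7846 + 77*D) = (-29515 + 41712)*(-7846 + 77*(-131/7)) = 12197*(-7846 - 1441) = 12197*(-9287) = -113273539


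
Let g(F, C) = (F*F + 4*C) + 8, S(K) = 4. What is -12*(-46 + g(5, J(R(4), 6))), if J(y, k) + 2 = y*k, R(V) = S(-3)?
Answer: -900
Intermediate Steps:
R(V) = 4
J(y, k) = -2 + k*y (J(y, k) = -2 + y*k = -2 + k*y)
g(F, C) = 8 + F² + 4*C (g(F, C) = (F² + 4*C) + 8 = 8 + F² + 4*C)
-12*(-46 + g(5, J(R(4), 6))) = -12*(-46 + (8 + 5² + 4*(-2 + 6*4))) = -12*(-46 + (8 + 25 + 4*(-2 + 24))) = -12*(-46 + (8 + 25 + 4*22)) = -12*(-46 + (8 + 25 + 88)) = -12*(-46 + 121) = -12*75 = -900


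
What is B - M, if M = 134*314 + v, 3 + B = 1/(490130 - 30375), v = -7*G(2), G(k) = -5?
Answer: -19362122069/459755 ≈ -42114.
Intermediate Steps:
v = 35 (v = -7*(-5) = 35)
B = -1379264/459755 (B = -3 + 1/(490130 - 30375) = -3 + 1/459755 = -1379264/459755 ≈ -3.0000)
M = 42111 (M = 134*314 + 35 = 42076 + 35 = 42111)
B - M = -1379264/459755 - 1*42111 = -1379264/459755 - 42111 = -19362122069/459755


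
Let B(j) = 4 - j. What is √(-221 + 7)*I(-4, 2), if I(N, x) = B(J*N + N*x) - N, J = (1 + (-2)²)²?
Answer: 116*I*√214 ≈ 1696.9*I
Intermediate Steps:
J = 25 (J = (1 + 4)² = 5² = 25)
I(N, x) = 4 - 26*N - N*x (I(N, x) = (4 - (25*N + N*x)) - N = (4 + (-25*N - N*x)) - N = (4 - 25*N - N*x) - N = 4 - 26*N - N*x)
√(-221 + 7)*I(-4, 2) = √(-221 + 7)*(4 - 1*(-4) - 1*(-4)*(25 + 2)) = √(-214)*(4 + 4 - 1*(-4)*27) = (I*√214)*(4 + 4 + 108) = (I*√214)*116 = 116*I*√214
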